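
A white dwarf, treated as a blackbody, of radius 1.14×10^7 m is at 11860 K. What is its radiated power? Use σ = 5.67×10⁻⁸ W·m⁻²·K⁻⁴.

P ≈ 1.83×10^24 W

A = 4πr² = 4π × (1.14×10^7)² = 1.63×10^15 m².
P = σAT⁴ = 5.67×10⁻⁸ × 1.63×10^15 × (11860)⁴ = 5.67×10⁻⁸ × 1.63×10^15 × 1.98×10^16.
P = 1.83×10^24 W.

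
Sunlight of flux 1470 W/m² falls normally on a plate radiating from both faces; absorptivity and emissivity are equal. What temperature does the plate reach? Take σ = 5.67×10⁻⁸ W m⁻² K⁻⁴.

Absorbed flux αS = emitted flux 2εσT⁴ per unit area; with α = ε this gives T = (S/2σ)^(1/4).
T = (1470 / (2 × 5.67×10⁻⁸))^(1/4) = (1.30×10^10)^(1/4).
T = 337 K.

T ≈ 337 K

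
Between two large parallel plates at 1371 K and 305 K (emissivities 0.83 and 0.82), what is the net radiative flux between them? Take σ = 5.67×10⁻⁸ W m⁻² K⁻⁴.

q ≈ 1.40×10^5 W/m²

For two large parallel gray plates, q = σ(T₁⁴ − T₂⁴) / (1/ε₁ + 1/ε₂ − 1).
1/ε₁ + 1/ε₂ − 1 = 1/0.83 + 1/0.82 − 1 = 1.424.
T₁⁴ − T₂⁴ = 3.53×10^12 − 8.65×10^9 = 3.52×10^12 K⁴.
q = 5.67×10⁻⁸ × 3.52×10^12 / 1.424 = 1.40×10^5 W/m².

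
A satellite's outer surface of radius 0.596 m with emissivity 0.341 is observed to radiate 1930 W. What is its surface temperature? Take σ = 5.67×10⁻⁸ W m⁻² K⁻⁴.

T ≈ 387 K

A = 4πr² = 4π × (0.596)² = 4.46 m².
From P = εσAT⁴, T = (P / εσA)^(1/4) = (1930 / (0.341 × 5.67×10⁻⁸ × 4.46))^(1/4).
T = (2.24×10^10)^(1/4) = 387 K.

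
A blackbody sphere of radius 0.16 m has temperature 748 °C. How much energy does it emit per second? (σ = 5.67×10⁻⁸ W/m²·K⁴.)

A = 4πr² = 4π × (0.16)² = 0.322 m².
748 °C = 1021 K.
P = σAT⁴ = 5.67×10⁻⁸ × 0.322 × (1021)⁴ = 5.67×10⁻⁸ × 0.322 × 1.09×10^12.
P = 19800 W.

P ≈ 19800 W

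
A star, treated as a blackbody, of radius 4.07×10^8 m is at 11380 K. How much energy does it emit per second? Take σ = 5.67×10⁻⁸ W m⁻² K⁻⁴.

P ≈ 1.98×10^27 W

A = 4πr² = 4π × (4.07×10^8)² = 2.08×10^18 m².
P = σAT⁴ = 5.67×10⁻⁸ × 2.08×10^18 × (11380)⁴ = 5.67×10⁻⁸ × 2.08×10^18 × 1.68×10^16.
P = 1.98×10^27 W.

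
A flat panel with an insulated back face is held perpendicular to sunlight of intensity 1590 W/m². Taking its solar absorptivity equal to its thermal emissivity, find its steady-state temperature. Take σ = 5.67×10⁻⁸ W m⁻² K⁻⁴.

T ≈ 409 K

Absorbed flux αS = emitted flux εσT⁴ (one radiating face); with α = ε, T = (S/σ)^(1/4).
T = (1590 / 5.67×10⁻⁸)^(1/4) = (2.80×10^10)^(1/4).
T = 409 K.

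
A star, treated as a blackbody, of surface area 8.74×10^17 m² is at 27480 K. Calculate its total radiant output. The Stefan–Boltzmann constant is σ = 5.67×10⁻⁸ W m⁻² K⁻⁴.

P ≈ 2.83×10^28 W

P = σAT⁴ = 5.67×10⁻⁸ × 8.74×10^17 × (27480)⁴ = 5.67×10⁻⁸ × 8.74×10^17 × 5.70×10^17.
P = 2.83×10^28 W.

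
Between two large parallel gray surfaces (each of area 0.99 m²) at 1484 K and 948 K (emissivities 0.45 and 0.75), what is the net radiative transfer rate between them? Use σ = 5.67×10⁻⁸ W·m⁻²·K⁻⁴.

For two large parallel gray plates, q = σ(T₁⁴ − T₂⁴) / (1/ε₁ + 1/ε₂ − 1).
1/ε₁ + 1/ε₂ − 1 = 1/0.45 + 1/0.75 − 1 = 2.556.
T₁⁴ − T₂⁴ = 4.85×10^12 − 8.08×10^11 = 4.04×10^12 K⁴.
q = 5.67×10⁻⁸ × 4.04×10^12 / 2.556 = 89700 W/m².
Q = q·A = 89700 × 0.99 = 88800 W.

Q ≈ 88800 W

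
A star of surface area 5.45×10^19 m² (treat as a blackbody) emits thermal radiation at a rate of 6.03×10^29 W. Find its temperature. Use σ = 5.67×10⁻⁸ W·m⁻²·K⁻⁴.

From P = σAT⁴, T = (P / σA)^(1/4) = (6.03×10^29 / (5.67×10⁻⁸ × 5.45×10^19))^(1/4).
T = (1.95×10^17)^(1/4) = 21000 K.

T ≈ 21000 K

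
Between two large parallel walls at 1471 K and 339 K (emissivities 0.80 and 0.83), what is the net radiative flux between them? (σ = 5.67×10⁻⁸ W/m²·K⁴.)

For two large parallel gray plates, q = σ(T₁⁴ − T₂⁴) / (1/ε₁ + 1/ε₂ − 1).
1/ε₁ + 1/ε₂ − 1 = 1/0.80 + 1/0.83 − 1 = 1.455.
T₁⁴ − T₂⁴ = 4.68×10^12 − 1.32×10^10 = 4.67×10^12 K⁴.
q = 5.67×10⁻⁸ × 4.67×10^12 / 1.455 = 1.82×10^5 W/m².

q ≈ 1.82×10^5 W/m²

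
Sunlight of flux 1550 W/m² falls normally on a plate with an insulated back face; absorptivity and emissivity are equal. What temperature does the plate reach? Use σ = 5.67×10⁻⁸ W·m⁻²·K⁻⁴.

T ≈ 407 K

Absorbed flux αS = emitted flux εσT⁴ (one radiating face); with α = ε, T = (S/σ)^(1/4).
T = (1550 / 5.67×10⁻⁸)^(1/4) = (2.73×10^10)^(1/4).
T = 407 K.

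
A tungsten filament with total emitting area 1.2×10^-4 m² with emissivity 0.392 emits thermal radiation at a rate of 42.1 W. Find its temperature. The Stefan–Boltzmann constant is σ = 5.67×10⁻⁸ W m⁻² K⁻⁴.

From P = εσAT⁴, T = (P / εσA)^(1/4) = (42.1 / (0.392 × 5.67×10⁻⁸ × 1.20×10^-4))^(1/4).
T = (1.58×10^13)^(1/4) = 1990 K.

T ≈ 1990 K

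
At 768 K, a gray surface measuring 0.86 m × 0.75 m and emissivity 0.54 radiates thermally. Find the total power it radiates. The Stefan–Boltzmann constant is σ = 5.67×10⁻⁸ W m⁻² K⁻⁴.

P ≈ 6870 W

A = 0.86 × 0.75 = 0.645 m².
Stefan–Boltzmann: P = εσAT⁴ = 0.54 × 5.67×10⁻⁸ × 0.645 × (768)⁴ = 0.54 × 5.67×10⁻⁸ × 0.645 × 3.48×10^11.
P = 6870 W.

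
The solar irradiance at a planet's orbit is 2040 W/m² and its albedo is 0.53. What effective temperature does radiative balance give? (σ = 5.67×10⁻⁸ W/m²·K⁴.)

T ≈ 255 K

Power absorbed = (1−a)S·πR²; power emitted = 4πR²σT⁴. Equating and cancelling πR²:
T = ((1−a)S / 4σ)^(1/4) = (959 / (4 × 5.67×10⁻⁸))^(1/4) = (4.23×10^9)^(1/4).
T = 255 K.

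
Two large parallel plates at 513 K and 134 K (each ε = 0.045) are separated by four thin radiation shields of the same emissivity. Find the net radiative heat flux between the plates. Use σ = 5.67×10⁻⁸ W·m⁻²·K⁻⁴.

Each of the 5 gaps contributes resistance (2/ε − 1) = 2/0.045 − 1 = 43.44; total = 217.2.
q = σ(T₁⁴ − T₂⁴) / 217.2 = 5.67×10⁻⁸ × 6.89×10^10 / 217.2 = 18.0 W/m².

q ≈ 18.0 W/m²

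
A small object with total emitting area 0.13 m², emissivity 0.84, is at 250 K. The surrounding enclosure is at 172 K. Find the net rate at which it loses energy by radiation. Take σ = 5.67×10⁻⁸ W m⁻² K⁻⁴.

Q = εσA(T⁴ − T_s⁴). T⁴ − T_s⁴ = (250)⁴ − (172)⁴ = 3.91×10^9 − 8.75×10^8 = 3.03×10^9 K⁴.
Q = 0.84 × 5.67×10⁻⁸ × 0.130 × 3.03×10^9 = 18.8 W.

Q ≈ 18.8 W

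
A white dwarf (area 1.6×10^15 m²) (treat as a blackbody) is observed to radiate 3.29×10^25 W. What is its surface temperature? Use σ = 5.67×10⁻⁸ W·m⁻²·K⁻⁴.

From P = σAT⁴, T = (P / σA)^(1/4) = (3.29×10^25 / (5.67×10⁻⁸ × 1.60×10^15))^(1/4).
T = (3.63×10^17)^(1/4) = 24500 K.

T ≈ 24500 K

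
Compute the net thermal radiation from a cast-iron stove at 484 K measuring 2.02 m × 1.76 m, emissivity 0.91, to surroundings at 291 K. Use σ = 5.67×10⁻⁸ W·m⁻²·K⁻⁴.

Q ≈ 8750 W

A = 2.02 × 1.76 = 3.56 m².
Q = εσA(T⁴ − T_s⁴). T⁴ − T_s⁴ = (484)⁴ − (291)⁴ = 5.49×10^10 − 7.17×10^9 = 4.77×10^10 K⁴.
Q = 0.91 × 5.67×10⁻⁸ × 3.56 × 4.77×10^10 = 8750 W.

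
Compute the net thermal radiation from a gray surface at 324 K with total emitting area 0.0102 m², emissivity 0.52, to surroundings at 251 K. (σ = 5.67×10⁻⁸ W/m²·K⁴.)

Q ≈ 2.12 W

Q = εσA(T⁴ − T_s⁴). T⁴ − T_s⁴ = (324)⁴ − (251)⁴ = 1.10×10^10 − 3.97×10^9 = 7.05×10^9 K⁴.
Q = 0.52 × 5.67×10⁻⁸ × 0.0102 × 7.05×10^9 = 2.12 W.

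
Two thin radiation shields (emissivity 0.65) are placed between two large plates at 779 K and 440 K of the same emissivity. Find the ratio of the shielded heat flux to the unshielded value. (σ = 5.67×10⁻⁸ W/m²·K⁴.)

ratio ≈ 0.333

With N identical shields there are N+1 = 3 gaps in series, each with the same radiative resistance, so the flux falls to 1/(N+1) of its unshielded value.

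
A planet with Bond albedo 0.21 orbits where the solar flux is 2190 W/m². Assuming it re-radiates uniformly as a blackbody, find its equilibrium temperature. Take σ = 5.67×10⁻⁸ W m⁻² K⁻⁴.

T ≈ 296 K

Power absorbed = (1−a)S·πR²; power emitted = 4πR²σT⁴. Equating and cancelling πR²:
T = ((1−a)S / 4σ)^(1/4) = (1730 / (4 × 5.67×10⁻⁸))^(1/4) = (7.63×10^9)^(1/4).
T = 296 K.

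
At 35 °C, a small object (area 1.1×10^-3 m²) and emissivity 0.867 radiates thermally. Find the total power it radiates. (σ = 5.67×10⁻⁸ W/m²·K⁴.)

35 °C = 308 K.
Stefan–Boltzmann: P = εσAT⁴ = 0.867 × 5.67×10⁻⁸ × 1.10×10^-3 × (308)⁴ = 0.867 × 5.67×10⁻⁸ × 1.10×10^-3 × 9.00×10^9.
P = 0.487 W.

P ≈ 0.487 W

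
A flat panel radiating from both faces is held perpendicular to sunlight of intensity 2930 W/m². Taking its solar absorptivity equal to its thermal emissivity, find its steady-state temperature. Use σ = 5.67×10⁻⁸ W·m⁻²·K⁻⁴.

Absorbed flux αS = emitted flux 2εσT⁴ per unit area; with α = ε this gives T = (S/2σ)^(1/4).
T = (2930 / (2 × 5.67×10⁻⁸))^(1/4) = (2.58×10^10)^(1/4).
T = 401 K.

T ≈ 401 K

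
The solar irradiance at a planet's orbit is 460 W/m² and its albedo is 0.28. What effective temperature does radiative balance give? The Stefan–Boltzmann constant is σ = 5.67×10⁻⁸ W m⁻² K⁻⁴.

T ≈ 195 K

Power absorbed = (1−a)S·πR²; power emitted = 4πR²σT⁴. Equating and cancelling πR²:
T = ((1−a)S / 4σ)^(1/4) = (331 / (4 × 5.67×10⁻⁸))^(1/4) = (1.46×10^9)^(1/4).
T = 195 K.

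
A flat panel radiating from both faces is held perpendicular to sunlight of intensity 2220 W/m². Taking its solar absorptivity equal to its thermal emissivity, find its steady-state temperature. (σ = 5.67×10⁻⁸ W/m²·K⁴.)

Absorbed flux αS = emitted flux 2εσT⁴ per unit area; with α = ε this gives T = (S/2σ)^(1/4).
T = (2220 / (2 × 5.67×10⁻⁸))^(1/4) = (1.96×10^10)^(1/4).
T = 374 K.

T ≈ 374 K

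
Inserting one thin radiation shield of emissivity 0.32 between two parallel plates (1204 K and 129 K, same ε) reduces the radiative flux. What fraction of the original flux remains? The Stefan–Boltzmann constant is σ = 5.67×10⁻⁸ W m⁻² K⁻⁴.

ratio ≈ 0.500

With N identical shields there are N+1 = 2 gaps in series, each with the same radiative resistance, so the flux falls to 1/(N+1) of its unshielded value.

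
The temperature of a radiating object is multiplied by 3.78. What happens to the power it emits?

factor ≈ 204

P ∝ T⁴, so the power scales as (3.78)⁴ = 204.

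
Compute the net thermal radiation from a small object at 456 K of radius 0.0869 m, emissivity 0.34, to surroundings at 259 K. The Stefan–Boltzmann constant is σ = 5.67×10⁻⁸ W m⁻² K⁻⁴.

Q ≈ 70.9 W

A = 4πr² = 4π × (0.0869)² = 0.0949 m².
Q = εσA(T⁴ − T_s⁴). T⁴ − T_s⁴ = (456)⁴ − (259)⁴ = 4.32×10^10 − 4.50×10^9 = 3.87×10^10 K⁴.
Q = 0.34 × 5.67×10⁻⁸ × 0.0949 × 3.87×10^10 = 70.9 W.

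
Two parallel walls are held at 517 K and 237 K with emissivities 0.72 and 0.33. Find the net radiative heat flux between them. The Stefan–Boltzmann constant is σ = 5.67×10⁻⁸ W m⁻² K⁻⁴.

q ≈ 1130 W/m²

For two large parallel gray plates, q = σ(T₁⁴ − T₂⁴) / (1/ε₁ + 1/ε₂ − 1).
1/ε₁ + 1/ε₂ − 1 = 1/0.72 + 1/0.33 − 1 = 3.419.
T₁⁴ − T₂⁴ = 7.14×10^10 − 3.15×10^9 = 6.83×10^10 K⁴.
q = 5.67×10⁻⁸ × 6.83×10^10 / 3.419 = 1130 W/m².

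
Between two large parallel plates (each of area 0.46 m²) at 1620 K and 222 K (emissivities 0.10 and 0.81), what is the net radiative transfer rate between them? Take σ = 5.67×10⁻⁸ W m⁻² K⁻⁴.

For two large parallel gray plates, q = σ(T₁⁴ − T₂⁴) / (1/ε₁ + 1/ε₂ − 1).
1/ε₁ + 1/ε₂ − 1 = 1/0.10 + 1/0.81 − 1 = 10.23.
T₁⁴ − T₂⁴ = 6.89×10^12 − 2.43×10^9 = 6.89×10^12 K⁴.
q = 5.67×10⁻⁸ × 6.89×10^12 / 10.23 = 38100 W/m².
Q = q·A = 38100 × 0.46 = 17500 W.

Q ≈ 17500 W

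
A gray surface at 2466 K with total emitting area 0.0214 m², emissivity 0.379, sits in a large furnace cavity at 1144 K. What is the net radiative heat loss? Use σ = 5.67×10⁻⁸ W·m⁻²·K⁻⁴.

Q = εσA(T⁴ − T_s⁴). T⁴ − T_s⁴ = (2466)⁴ − (1144)⁴ = 3.70×10^13 − 1.71×10^12 = 3.53×10^13 K⁴.
Q = 0.379 × 5.67×10⁻⁸ × 0.0214 × 3.53×10^13 = 16200 W.

Q ≈ 16200 W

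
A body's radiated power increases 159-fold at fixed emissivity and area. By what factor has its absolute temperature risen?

factor ≈ 3.55

P ∝ T⁴ ⇒ T ∝ P^(1/4), so T scales by (159)^(1/4) = 3.55.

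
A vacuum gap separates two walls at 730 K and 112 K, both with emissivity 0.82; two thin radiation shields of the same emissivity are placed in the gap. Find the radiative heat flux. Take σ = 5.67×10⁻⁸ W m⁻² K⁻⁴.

q ≈ 3730 W/m²

Each of the 3 gaps contributes resistance (2/ε − 1) = 2/0.82 − 1 = 1.439; total = 4.317.
q = σ(T₁⁴ − T₂⁴) / 4.317 = 5.67×10⁻⁸ × 2.84×10^11 / 4.317 = 3730 W/m².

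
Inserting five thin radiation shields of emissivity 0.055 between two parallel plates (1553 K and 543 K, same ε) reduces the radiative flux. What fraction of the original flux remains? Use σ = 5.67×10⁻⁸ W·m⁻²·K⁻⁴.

ratio ≈ 0.167

With N identical shields there are N+1 = 6 gaps in series, each with the same radiative resistance, so the flux falls to 1/(N+1) of its unshielded value.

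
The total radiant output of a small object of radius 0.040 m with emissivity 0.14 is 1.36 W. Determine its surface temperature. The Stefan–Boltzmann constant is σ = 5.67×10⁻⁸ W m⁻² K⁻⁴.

A = 4πr² = 4π × (0.040)² = 0.0201 m².
From P = εσAT⁴, T = (P / εσA)^(1/4) = (1.36 / (0.14 × 5.67×10⁻⁸ × 0.0201))^(1/4).
T = (8.52×10^9)^(1/4) = 304 K.

T ≈ 304 K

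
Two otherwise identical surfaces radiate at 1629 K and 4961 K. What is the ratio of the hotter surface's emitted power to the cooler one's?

P ∝ T⁴, so the ratio is (4961/1629)⁴ = (3.045)⁴ = 86.0.

ratio ≈ 86.0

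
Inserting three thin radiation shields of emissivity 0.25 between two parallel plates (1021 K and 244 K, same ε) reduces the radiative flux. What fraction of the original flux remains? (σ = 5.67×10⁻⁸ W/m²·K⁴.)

ratio ≈ 0.250

With N identical shields there are N+1 = 4 gaps in series, each with the same radiative resistance, so the flux falls to 1/(N+1) of its unshielded value.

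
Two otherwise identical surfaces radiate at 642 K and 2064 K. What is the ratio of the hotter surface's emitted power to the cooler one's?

P ∝ T⁴, so the ratio is (2064/642)⁴ = (3.215)⁴ = 107.

ratio ≈ 107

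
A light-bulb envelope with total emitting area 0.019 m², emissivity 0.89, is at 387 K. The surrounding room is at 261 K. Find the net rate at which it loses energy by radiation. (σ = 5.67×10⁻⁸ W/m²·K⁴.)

Q = εσA(T⁴ − T_s⁴). T⁴ − T_s⁴ = (387)⁴ − (261)⁴ = 2.24×10^10 − 4.64×10^9 = 1.78×10^10 K⁴.
Q = 0.89 × 5.67×10⁻⁸ × 0.0190 × 1.78×10^10 = 17.1 W.

Q ≈ 17.1 W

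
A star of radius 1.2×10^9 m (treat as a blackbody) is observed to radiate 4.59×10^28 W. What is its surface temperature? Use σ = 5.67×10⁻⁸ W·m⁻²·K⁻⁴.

A = 4πr² = 4π × (1.2×10^9)² = 1.81×10^19 m².
From P = σAT⁴, T = (P / σA)^(1/4) = (4.59×10^28 / (5.67×10⁻⁸ × 1.81×10^19))^(1/4).
T = (4.47×10^16)^(1/4) = 14500 K.

T ≈ 14500 K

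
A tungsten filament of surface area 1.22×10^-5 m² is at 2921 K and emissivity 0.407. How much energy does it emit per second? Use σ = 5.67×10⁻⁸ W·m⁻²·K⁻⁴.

P ≈ 20.5 W

Stefan–Boltzmann: P = εσAT⁴ = 0.407 × 5.67×10⁻⁸ × 1.22×10^-5 × (2921)⁴ = 0.407 × 5.67×10⁻⁸ × 1.22×10^-5 × 7.28×10^13.
P = 20.5 W.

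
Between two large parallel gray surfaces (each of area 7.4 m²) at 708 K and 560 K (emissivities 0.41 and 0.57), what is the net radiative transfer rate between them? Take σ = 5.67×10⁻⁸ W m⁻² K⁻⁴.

Q ≈ 20100 W

For two large parallel gray plates, q = σ(T₁⁴ − T₂⁴) / (1/ε₁ + 1/ε₂ − 1).
1/ε₁ + 1/ε₂ − 1 = 1/0.41 + 1/0.57 − 1 = 3.193.
T₁⁴ − T₂⁴ = 2.51×10^11 − 9.83×10^10 = 1.53×10^11 K⁴.
q = 5.67×10⁻⁸ × 1.53×10^11 / 3.193 = 2720 W/m².
Q = q·A = 2720 × 7.4 = 20100 W.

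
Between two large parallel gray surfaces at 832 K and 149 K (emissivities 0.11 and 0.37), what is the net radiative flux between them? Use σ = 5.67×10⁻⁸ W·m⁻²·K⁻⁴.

q ≈ 2510 W/m²

For two large parallel gray plates, q = σ(T₁⁴ − T₂⁴) / (1/ε₁ + 1/ε₂ − 1).
1/ε₁ + 1/ε₂ − 1 = 1/0.11 + 1/0.37 − 1 = 10.79.
T₁⁴ − T₂⁴ = 4.79×10^11 − 4.93×10^8 = 4.79×10^11 K⁴.
q = 5.67×10⁻⁸ × 4.79×10^11 / 10.79 = 2510 W/m².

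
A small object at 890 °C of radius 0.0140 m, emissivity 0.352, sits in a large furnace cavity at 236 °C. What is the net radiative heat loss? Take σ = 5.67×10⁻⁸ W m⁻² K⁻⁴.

Q ≈ 86.6 W

A = 4πr² = 4π × (0.0140)² = 2.46×10^-3 m².
Convert: 890 °C = 1163 K; 236 °C = 509 K.
Q = εσA(T⁴ − T_s⁴). T⁴ − T_s⁴ = (1163)⁴ − (509)⁴ = 1.83×10^12 − 6.71×10^10 = 1.76×10^12 K⁴.
Q = 0.352 × 5.67×10⁻⁸ × 2.46×10^-3 × 1.76×10^12 = 86.6 W.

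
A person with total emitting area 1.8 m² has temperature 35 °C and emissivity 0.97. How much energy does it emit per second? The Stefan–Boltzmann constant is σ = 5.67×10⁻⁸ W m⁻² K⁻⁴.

P ≈ 891 W

35 °C = 308 K.
Stefan–Boltzmann: P = εσAT⁴ = 0.97 × 5.67×10⁻⁸ × 1.80 × (308)⁴ = 0.97 × 5.67×10⁻⁸ × 1.80 × 9.00×10^9.
P = 891 W.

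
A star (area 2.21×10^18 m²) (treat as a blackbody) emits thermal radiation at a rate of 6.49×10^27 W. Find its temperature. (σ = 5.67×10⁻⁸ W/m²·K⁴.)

From P = σAT⁴, T = (P / σA)^(1/4) = (6.49×10^27 / (5.67×10⁻⁸ × 2.21×10^18))^(1/4).
T = (5.18×10^16)^(1/4) = 15100 K.

T ≈ 15100 K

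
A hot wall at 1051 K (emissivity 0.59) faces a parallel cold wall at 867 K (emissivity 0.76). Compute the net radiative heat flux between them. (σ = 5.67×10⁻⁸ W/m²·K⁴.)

q ≈ 18500 W/m²

For two large parallel gray plates, q = σ(T₁⁴ − T₂⁴) / (1/ε₁ + 1/ε₂ − 1).
1/ε₁ + 1/ε₂ − 1 = 1/0.59 + 1/0.76 − 1 = 2.011.
T₁⁴ − T₂⁴ = 1.22×10^12 − 5.65×10^11 = 6.55×10^11 K⁴.
q = 5.67×10⁻⁸ × 6.55×10^11 / 2.011 = 18500 W/m².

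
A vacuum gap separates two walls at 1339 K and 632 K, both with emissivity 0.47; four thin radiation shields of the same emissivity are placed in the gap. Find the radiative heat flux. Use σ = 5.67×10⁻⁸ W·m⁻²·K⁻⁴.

q ≈ 10600 W/m²

Each of the 5 gaps contributes resistance (2/ε − 1) = 2/0.47 − 1 = 3.255; total = 16.28.
q = σ(T₁⁴ − T₂⁴) / 16.28 = 5.67×10⁻⁸ × 3.06×10^12 / 16.28 = 10600 W/m².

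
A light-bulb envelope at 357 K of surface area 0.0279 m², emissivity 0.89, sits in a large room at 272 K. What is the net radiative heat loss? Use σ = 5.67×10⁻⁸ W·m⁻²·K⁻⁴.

Q ≈ 15.2 W

Q = εσA(T⁴ − T_s⁴). T⁴ − T_s⁴ = (357)⁴ − (272)⁴ = 1.62×10^10 − 5.47×10^9 = 1.08×10^10 K⁴.
Q = 0.89 × 5.67×10⁻⁸ × 0.0279 × 1.08×10^10 = 15.2 W.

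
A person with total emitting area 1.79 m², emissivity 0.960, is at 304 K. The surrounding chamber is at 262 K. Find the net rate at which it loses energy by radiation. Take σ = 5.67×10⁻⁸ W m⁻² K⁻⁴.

Q ≈ 373 W

Q = εσA(T⁴ − T_s⁴). T⁴ − T_s⁴ = (304)⁴ − (262)⁴ = 8.54×10^9 − 4.71×10^9 = 3.83×10^9 K⁴.
Q = 0.960 × 5.67×10⁻⁸ × 1.79 × 3.83×10^9 = 373 W.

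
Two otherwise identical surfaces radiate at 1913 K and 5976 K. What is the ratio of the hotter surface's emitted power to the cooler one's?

P ∝ T⁴, so the ratio is (5976/1913)⁴ = (3.124)⁴ = 95.2.

ratio ≈ 95.2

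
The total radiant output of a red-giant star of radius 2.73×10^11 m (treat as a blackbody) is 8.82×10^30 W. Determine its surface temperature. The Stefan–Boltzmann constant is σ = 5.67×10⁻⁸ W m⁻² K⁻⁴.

A = 4πr² = 4π × (2.73×10^11)² = 9.37×10^23 m².
From P = σAT⁴, T = (P / σA)^(1/4) = (8.82×10^30 / (5.67×10⁻⁸ × 9.37×10^23))^(1/4).
T = (1.66×10^14)^(1/4) = 3590 K.

T ≈ 3590 K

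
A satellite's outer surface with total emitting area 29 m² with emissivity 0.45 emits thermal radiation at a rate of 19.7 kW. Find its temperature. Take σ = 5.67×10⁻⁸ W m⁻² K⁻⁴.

T ≈ 404 K

From P = εσAT⁴, T = (P / εσA)^(1/4) = (19700 / (0.45 × 5.67×10⁻⁸ × 29.0))^(1/4).
T = (2.66×10^10)^(1/4) = 404 K.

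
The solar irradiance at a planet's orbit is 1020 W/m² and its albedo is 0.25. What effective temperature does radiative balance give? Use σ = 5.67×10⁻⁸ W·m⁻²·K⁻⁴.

T ≈ 241 K

Power absorbed = (1−a)S·πR²; power emitted = 4πR²σT⁴. Equating and cancelling πR²:
T = ((1−a)S / 4σ)^(1/4) = (765 / (4 × 5.67×10⁻⁸))^(1/4) = (3.37×10^9)^(1/4).
T = 241 K.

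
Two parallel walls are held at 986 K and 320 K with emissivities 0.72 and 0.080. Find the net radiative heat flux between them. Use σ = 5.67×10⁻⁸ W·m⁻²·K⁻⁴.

For two large parallel gray plates, q = σ(T₁⁴ − T₂⁴) / (1/ε₁ + 1/ε₂ − 1).
1/ε₁ + 1/ε₂ − 1 = 1/0.72 + 1/0.080 − 1 = 12.89.
T₁⁴ − T₂⁴ = 9.45×10^11 − 1.05×10^10 = 9.35×10^11 K⁴.
q = 5.67×10⁻⁸ × 9.35×10^11 / 12.89 = 4110 W/m².

q ≈ 4110 W/m²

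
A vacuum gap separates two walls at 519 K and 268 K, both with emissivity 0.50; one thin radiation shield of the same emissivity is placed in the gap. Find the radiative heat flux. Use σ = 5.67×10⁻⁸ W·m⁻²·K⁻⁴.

Each of the 2 gaps contributes resistance (2/ε − 1) = 2/0.50 − 1 = 3.000; total = 6.000.
q = σ(T₁⁴ − T₂⁴) / 6.000 = 5.67×10⁻⁸ × 6.74×10^10 / 6.000 = 637 W/m².

q ≈ 637 W/m²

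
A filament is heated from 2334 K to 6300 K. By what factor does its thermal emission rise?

ratio ≈ 53.1

P ∝ T⁴, so the ratio is (6300/2334)⁴ = (2.699)⁴ = 53.1.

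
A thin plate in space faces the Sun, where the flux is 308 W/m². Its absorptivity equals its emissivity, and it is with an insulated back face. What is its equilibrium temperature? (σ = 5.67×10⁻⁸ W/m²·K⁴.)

Absorbed flux αS = emitted flux εσT⁴ (one radiating face); with α = ε, T = (S/σ)^(1/4).
T = (308 / 5.67×10⁻⁸)^(1/4) = (5.43×10^9)^(1/4).
T = 271 K.

T ≈ 271 K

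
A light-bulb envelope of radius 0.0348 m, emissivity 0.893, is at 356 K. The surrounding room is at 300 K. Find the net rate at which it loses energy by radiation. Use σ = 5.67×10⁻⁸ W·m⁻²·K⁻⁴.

Q ≈ 6.14 W

A = 4πr² = 4π × (0.0348)² = 0.0152 m².
Q = εσA(T⁴ − T_s⁴). T⁴ − T_s⁴ = (356)⁴ − (300)⁴ = 1.61×10^10 − 8.10×10^9 = 7.96×10^9 K⁴.
Q = 0.893 × 5.67×10⁻⁸ × 0.0152 × 7.96×10^9 = 6.14 W.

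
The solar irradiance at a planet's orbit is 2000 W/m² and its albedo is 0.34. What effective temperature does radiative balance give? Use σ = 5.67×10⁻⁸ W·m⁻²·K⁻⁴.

T ≈ 276 K

Power absorbed = (1−a)S·πR²; power emitted = 4πR²σT⁴. Equating and cancelling πR²:
T = ((1−a)S / 4σ)^(1/4) = (1320 / (4 × 5.67×10⁻⁸))^(1/4) = (5.82×10^9)^(1/4).
T = 276 K.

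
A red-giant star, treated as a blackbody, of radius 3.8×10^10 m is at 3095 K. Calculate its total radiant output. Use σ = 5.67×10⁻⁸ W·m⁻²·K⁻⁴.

A = 4πr² = 4π × (3.8×10^10)² = 1.81×10^22 m².
P = σAT⁴ = 5.67×10⁻⁸ × 1.81×10^22 × (3095)⁴ = 5.67×10⁻⁸ × 1.81×10^22 × 9.18×10^13.
P = 9.44×10^28 W.

P ≈ 9.44×10^28 W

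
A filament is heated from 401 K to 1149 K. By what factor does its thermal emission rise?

P ∝ T⁴, so the ratio is (1149/401)⁴ = (2.865)⁴ = 67.4.

ratio ≈ 67.4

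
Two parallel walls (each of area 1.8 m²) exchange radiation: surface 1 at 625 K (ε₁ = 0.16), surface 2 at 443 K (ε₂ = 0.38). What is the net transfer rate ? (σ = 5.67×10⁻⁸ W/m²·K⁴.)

For two large parallel gray plates, q = σ(T₁⁴ − T₂⁴) / (1/ε₁ + 1/ε₂ − 1).
1/ε₁ + 1/ε₂ − 1 = 1/0.16 + 1/0.38 − 1 = 7.882.
T₁⁴ − T₂⁴ = 1.53×10^11 − 3.85×10^10 = 1.14×10^11 K⁴.
q = 5.67×10⁻⁸ × 1.14×10^11 / 7.882 = 821 W/m².
Q = q·A = 821 × 1.8 = 1480 W.

Q ≈ 1480 W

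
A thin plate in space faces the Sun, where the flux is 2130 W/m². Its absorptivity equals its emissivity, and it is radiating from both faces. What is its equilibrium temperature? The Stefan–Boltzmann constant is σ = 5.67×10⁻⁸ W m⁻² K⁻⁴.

T ≈ 370 K

Absorbed flux αS = emitted flux 2εσT⁴ per unit area; with α = ε this gives T = (S/2σ)^(1/4).
T = (2130 / (2 × 5.67×10⁻⁸))^(1/4) = (1.88×10^10)^(1/4).
T = 370 K.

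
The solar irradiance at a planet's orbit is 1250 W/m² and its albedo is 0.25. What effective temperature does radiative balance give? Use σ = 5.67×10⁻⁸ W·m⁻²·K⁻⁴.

T ≈ 254 K

Power absorbed = (1−a)S·πR²; power emitted = 4πR²σT⁴. Equating and cancelling πR²:
T = ((1−a)S / 4σ)^(1/4) = (938 / (4 × 5.67×10⁻⁸))^(1/4) = (4.13×10^9)^(1/4).
T = 254 K.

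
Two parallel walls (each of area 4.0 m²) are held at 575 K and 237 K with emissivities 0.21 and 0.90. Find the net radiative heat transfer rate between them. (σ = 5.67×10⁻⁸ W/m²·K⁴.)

For two large parallel gray plates, q = σ(T₁⁴ − T₂⁴) / (1/ε₁ + 1/ε₂ − 1).
1/ε₁ + 1/ε₂ − 1 = 1/0.21 + 1/0.90 − 1 = 4.873.
T₁⁴ − T₂⁴ = 1.09×10^11 − 3.15×10^9 = 1.06×10^11 K⁴.
q = 5.67×10⁻⁸ × 1.06×10^11 / 4.873 = 1240 W/m².
Q = q·A = 1240 × 4.0 = 4940 W.

Q ≈ 4940 W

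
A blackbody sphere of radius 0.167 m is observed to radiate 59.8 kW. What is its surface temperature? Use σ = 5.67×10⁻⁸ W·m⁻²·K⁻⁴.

A = 4πr² = 4π × (0.167)² = 0.350 m².
From P = σAT⁴, T = (P / σA)^(1/4) = (59800 / (5.67×10⁻⁸ × 0.350))^(1/4).
T = (3.01×10^12)^(1/4) = 1320 K.

T ≈ 1320 K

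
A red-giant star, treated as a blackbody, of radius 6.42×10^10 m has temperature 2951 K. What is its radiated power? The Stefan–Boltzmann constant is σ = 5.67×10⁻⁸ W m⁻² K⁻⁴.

P ≈ 2.23×10^29 W

A = 4πr² = 4π × (6.42×10^10)² = 5.18×10^22 m².
P = σAT⁴ = 5.67×10⁻⁸ × 5.18×10^22 × (2951)⁴ = 5.67×10⁻⁸ × 5.18×10^22 × 7.58×10^13.
P = 2.23×10^29 W.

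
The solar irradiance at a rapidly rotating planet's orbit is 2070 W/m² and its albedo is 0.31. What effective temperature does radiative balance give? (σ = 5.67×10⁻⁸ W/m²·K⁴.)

Power absorbed = (1−a)S·πR²; power emitted = 4πR²σT⁴. Equating and cancelling πR²:
T = ((1−a)S / 4σ)^(1/4) = (1430 / (4 × 5.67×10⁻⁸))^(1/4) = (6.30×10^9)^(1/4).
T = 282 K.

T ≈ 282 K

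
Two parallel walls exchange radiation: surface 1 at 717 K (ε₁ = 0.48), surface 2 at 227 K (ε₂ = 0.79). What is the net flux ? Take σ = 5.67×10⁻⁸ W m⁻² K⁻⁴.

q ≈ 6310 W/m²

For two large parallel gray plates, q = σ(T₁⁴ − T₂⁴) / (1/ε₁ + 1/ε₂ − 1).
1/ε₁ + 1/ε₂ − 1 = 1/0.48 + 1/0.79 − 1 = 2.349.
T₁⁴ − T₂⁴ = 2.64×10^11 − 2.66×10^9 = 2.62×10^11 K⁴.
q = 5.67×10⁻⁸ × 2.62×10^11 / 2.349 = 6310 W/m².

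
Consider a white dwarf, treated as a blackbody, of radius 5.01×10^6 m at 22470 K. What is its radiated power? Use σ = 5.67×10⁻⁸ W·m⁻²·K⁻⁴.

P ≈ 4.56×10^24 W

A = 4πr² = 4π × (5.01×10^6)² = 3.15×10^14 m².
P = σAT⁴ = 5.67×10⁻⁸ × 3.15×10^14 × (22470)⁴ = 5.67×10⁻⁸ × 3.15×10^14 × 2.55×10^17.
P = 4.56×10^24 W.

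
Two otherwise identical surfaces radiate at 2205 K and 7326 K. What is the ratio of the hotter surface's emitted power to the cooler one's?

P ∝ T⁴, so the ratio is (7326/2205)⁴ = (3.322)⁴ = 122.

ratio ≈ 122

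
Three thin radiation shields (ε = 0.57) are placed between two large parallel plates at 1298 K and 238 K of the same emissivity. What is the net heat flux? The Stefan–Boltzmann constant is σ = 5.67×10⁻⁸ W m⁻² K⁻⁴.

Each of the 4 gaps contributes resistance (2/ε − 1) = 2/0.57 − 1 = 2.509; total = 10.04.
q = σ(T₁⁴ − T₂⁴) / 10.04 = 5.67×10⁻⁸ × 2.84×10^12 / 10.04 = 16000 W/m².

q ≈ 16000 W/m²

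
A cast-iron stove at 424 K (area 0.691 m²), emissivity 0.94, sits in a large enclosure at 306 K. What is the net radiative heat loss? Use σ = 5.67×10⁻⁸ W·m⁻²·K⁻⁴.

Q ≈ 867 W

Q = εσA(T⁴ − T_s⁴). T⁴ − T_s⁴ = (424)⁴ − (306)⁴ = 3.23×10^10 − 8.77×10^9 = 2.36×10^10 K⁴.
Q = 0.94 × 5.67×10⁻⁸ × 0.691 × 2.36×10^10 = 867 W.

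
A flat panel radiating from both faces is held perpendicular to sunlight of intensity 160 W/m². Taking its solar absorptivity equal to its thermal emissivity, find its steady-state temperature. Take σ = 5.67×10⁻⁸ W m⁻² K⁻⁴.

T ≈ 194 K

Absorbed flux αS = emitted flux 2εσT⁴ per unit area; with α = ε this gives T = (S/2σ)^(1/4).
T = (160 / (2 × 5.67×10⁻⁸))^(1/4) = (1.41×10^9)^(1/4).
T = 194 K.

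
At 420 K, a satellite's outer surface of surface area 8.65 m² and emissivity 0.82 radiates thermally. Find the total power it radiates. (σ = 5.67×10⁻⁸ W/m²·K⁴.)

Stefan–Boltzmann: P = εσAT⁴ = 0.82 × 5.67×10⁻⁸ × 8.65 × (420)⁴ = 0.82 × 5.67×10⁻⁸ × 8.65 × 3.11×10^10.
P = 12500 W.

P ≈ 12500 W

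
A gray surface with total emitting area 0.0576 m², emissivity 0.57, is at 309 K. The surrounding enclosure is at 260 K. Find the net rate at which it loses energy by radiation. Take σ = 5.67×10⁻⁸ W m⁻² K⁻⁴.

Q = εσA(T⁴ − T_s⁴). T⁴ − T_s⁴ = (309)⁴ − (260)⁴ = 9.12×10^9 − 4.57×10^9 = 4.55×10^9 K⁴.
Q = 0.57 × 5.67×10⁻⁸ × 0.0576 × 4.55×10^9 = 8.46 W.

Q ≈ 8.46 W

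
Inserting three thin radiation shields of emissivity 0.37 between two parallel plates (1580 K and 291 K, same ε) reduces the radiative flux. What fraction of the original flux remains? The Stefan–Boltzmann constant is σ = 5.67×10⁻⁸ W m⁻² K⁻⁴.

ratio ≈ 0.250

With N identical shields there are N+1 = 4 gaps in series, each with the same radiative resistance, so the flux falls to 1/(N+1) of its unshielded value.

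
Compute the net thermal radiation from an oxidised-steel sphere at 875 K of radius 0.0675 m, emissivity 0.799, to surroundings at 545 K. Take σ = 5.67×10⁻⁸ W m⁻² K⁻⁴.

A = 4πr² = 4π × (0.0675)² = 0.0573 m².
Q = εσA(T⁴ − T_s⁴). T⁴ − T_s⁴ = (875)⁴ − (545)⁴ = 5.86×10^11 − 8.82×10^10 = 4.98×10^11 K⁴.
Q = 0.799 × 5.67×10⁻⁸ × 0.0573 × 4.98×10^11 = 1290 W.

Q ≈ 1290 W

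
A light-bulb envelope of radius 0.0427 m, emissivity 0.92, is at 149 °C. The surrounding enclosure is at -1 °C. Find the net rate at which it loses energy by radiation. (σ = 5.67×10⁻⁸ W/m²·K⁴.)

A = 4πr² = 4π × (0.0427)² = 0.0229 m².
Convert: 149 °C = 422 K; -1 °C = 272 K.
Q = εσA(T⁴ − T_s⁴). T⁴ − T_s⁴ = (422)⁴ − (272)⁴ = 3.17×10^10 − 5.47×10^9 = 2.62×10^10 K⁴.
Q = 0.92 × 5.67×10⁻⁸ × 0.0229 × 2.62×10^10 = 31.4 W.

Q ≈ 31.4 W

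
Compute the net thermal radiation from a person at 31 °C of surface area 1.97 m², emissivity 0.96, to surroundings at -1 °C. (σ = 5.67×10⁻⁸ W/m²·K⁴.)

Q ≈ 329 W

Convert: 31 °C = 304 K; -1 °C = 272 K.
Q = εσA(T⁴ − T_s⁴). T⁴ − T_s⁴ = (304)⁴ − (272)⁴ = 8.54×10^9 − 5.47×10^9 = 3.07×10^9 K⁴.
Q = 0.96 × 5.67×10⁻⁸ × 1.97 × 3.07×10^9 = 329 W.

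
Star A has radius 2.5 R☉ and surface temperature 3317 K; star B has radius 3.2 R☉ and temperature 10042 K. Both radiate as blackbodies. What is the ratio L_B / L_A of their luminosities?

L_B/L_A ≈ 138

L = 4πR²σT⁴ ∝ R²T⁴, so L_B/L_A = (3.2/2.5)² × (10042/3317)⁴ = 1.64 × 84.0 = 138.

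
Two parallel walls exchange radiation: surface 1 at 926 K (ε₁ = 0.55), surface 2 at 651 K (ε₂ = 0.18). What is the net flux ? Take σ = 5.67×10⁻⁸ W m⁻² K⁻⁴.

q ≈ 4940 W/m²

For two large parallel gray plates, q = σ(T₁⁴ − T₂⁴) / (1/ε₁ + 1/ε₂ − 1).
1/ε₁ + 1/ε₂ − 1 = 1/0.55 + 1/0.18 − 1 = 6.374.
T₁⁴ − T₂⁴ = 7.35×10^11 − 1.80×10^11 = 5.56×10^11 K⁴.
q = 5.67×10⁻⁸ × 5.56×10^11 / 6.374 = 4940 W/m².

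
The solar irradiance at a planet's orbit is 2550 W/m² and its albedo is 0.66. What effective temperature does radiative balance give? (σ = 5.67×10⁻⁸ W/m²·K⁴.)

Power absorbed = (1−a)S·πR²; power emitted = 4πR²σT⁴. Equating and cancelling πR²:
T = ((1−a)S / 4σ)^(1/4) = (867 / (4 × 5.67×10⁻⁸))^(1/4) = (3.82×10^9)^(1/4).
T = 249 K.

T ≈ 249 K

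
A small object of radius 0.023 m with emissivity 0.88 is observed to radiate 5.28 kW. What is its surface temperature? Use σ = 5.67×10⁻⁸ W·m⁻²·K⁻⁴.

T ≈ 2000 K

A = 4πr² = 4π × (0.023)² = 6.65×10^-3 m².
From P = εσAT⁴, T = (P / εσA)^(1/4) = (5280 / (0.88 × 5.67×10⁻⁸ × 6.65×10^-3))^(1/4).
T = (1.59×10^13)^(1/4) = 2000 K.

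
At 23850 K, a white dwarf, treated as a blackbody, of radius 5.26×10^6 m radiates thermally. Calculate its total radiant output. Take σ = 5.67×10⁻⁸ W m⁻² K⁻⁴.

A = 4πr² = 4π × (5.26×10^6)² = 3.48×10^14 m².
P = σAT⁴ = 5.67×10⁻⁸ × 3.48×10^14 × (23850)⁴ = 5.67×10⁻⁸ × 3.48×10^14 × 3.24×10^17.
P = 6.38×10^24 W.

P ≈ 6.38×10^24 W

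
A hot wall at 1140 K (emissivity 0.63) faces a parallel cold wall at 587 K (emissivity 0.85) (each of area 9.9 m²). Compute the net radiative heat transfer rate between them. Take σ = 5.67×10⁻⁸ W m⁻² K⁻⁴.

Q ≈ 5.00×10^5 W

For two large parallel gray plates, q = σ(T₁⁴ − T₂⁴) / (1/ε₁ + 1/ε₂ − 1).
1/ε₁ + 1/ε₂ − 1 = 1/0.63 + 1/0.85 − 1 = 1.764.
T₁⁴ − T₂⁴ = 1.69×10^12 − 1.19×10^11 = 1.57×10^12 K⁴.
q = 5.67×10⁻⁸ × 1.57×10^12 / 1.764 = 50500 W/m².
Q = q·A = 50500 × 9.9 = 5.00×10^5 W.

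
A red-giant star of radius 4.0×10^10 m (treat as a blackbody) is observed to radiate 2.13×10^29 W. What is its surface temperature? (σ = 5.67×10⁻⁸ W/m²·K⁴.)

T ≈ 3700 K

A = 4πr² = 4π × (4.0×10^10)² = 2.01×10^22 m².
From P = σAT⁴, T = (P / σA)^(1/4) = (2.13×10^29 / (5.67×10⁻⁸ × 2.01×10^22))^(1/4).
T = (1.87×10^14)^(1/4) = 3700 K.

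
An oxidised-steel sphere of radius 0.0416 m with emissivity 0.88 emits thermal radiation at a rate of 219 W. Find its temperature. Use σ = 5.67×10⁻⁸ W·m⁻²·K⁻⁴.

T ≈ 670 K

A = 4πr² = 4π × (0.0416)² = 0.0217 m².
From P = εσAT⁴, T = (P / εσA)^(1/4) = (219 / (0.88 × 5.67×10⁻⁸ × 0.0217))^(1/4).
T = (2.02×10^11)^(1/4) = 670 K.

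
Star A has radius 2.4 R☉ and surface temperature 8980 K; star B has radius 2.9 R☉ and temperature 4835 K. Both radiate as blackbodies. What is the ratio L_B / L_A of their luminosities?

L_B/L_A ≈ 0.123

L = 4πR²σT⁴ ∝ R²T⁴, so L_B/L_A = (2.9/2.4)² × (4835/8980)⁴ = 1.46 × 0.0840 = 0.123.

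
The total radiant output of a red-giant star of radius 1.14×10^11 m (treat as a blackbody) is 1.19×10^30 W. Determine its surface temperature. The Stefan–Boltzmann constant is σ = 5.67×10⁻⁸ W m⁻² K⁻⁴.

T ≈ 3370 K

A = 4πr² = 4π × (1.14×10^11)² = 1.63×10^23 m².
From P = σAT⁴, T = (P / σA)^(1/4) = (1.19×10^30 / (5.67×10⁻⁸ × 1.63×10^23))^(1/4).
T = (1.29×10^14)^(1/4) = 3370 K.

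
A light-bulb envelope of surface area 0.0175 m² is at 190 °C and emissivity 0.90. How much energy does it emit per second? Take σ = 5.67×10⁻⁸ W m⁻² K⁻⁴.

190 °C = 463 K.
P = εσAT⁴ = 0.90 × 5.67×10⁻⁸ × 0.0175 × (463)⁴ = 0.90 × 5.67×10⁻⁸ × 0.0175 × 4.60×10^10.
P = 41.0 W.

P ≈ 41.0 W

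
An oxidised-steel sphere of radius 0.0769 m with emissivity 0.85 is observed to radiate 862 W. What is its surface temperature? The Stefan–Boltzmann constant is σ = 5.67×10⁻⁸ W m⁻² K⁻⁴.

A = 4πr² = 4π × (0.0769)² = 0.0743 m².
From P = εσAT⁴, T = (P / εσA)^(1/4) = (862 / (0.85 × 5.67×10⁻⁸ × 0.0743))^(1/4).
T = (2.41×10^11)^(1/4) = 700 K.

T ≈ 700 K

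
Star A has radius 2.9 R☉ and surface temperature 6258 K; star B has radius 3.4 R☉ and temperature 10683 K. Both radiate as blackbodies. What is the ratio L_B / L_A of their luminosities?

L = 4πR²σT⁴ ∝ R²T⁴, so L_B/L_A = (3.4/2.9)² × (10683/6258)⁴ = 1.37 × 8.49 = 11.7.

L_B/L_A ≈ 11.7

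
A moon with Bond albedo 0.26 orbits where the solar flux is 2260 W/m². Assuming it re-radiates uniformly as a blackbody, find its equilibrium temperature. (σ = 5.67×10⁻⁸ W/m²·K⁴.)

Power absorbed = (1−a)S·πR²; power emitted = 4πR²σT⁴. Equating and cancelling πR²:
T = ((1−a)S / 4σ)^(1/4) = (1670 / (4 × 5.67×10⁻⁸))^(1/4) = (7.37×10^9)^(1/4).
T = 293 K.

T ≈ 293 K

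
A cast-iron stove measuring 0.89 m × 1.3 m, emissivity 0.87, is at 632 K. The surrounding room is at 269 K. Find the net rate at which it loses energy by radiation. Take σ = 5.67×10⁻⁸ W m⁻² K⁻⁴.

Q ≈ 8810 W

A = 0.89 × 1.3 = 1.16 m².
Q = εσA(T⁴ − T_s⁴). T⁴ − T_s⁴ = (632)⁴ − (269)⁴ = 1.60×10^11 − 5.24×10^9 = 1.54×10^11 K⁴.
Q = 0.87 × 5.67×10⁻⁸ × 1.16 × 1.54×10^11 = 8810 W.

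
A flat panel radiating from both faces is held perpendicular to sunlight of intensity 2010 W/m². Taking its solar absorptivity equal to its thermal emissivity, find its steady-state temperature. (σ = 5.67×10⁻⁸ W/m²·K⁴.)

T ≈ 365 K

Absorbed flux αS = emitted flux 2εσT⁴ per unit area; with α = ε this gives T = (S/2σ)^(1/4).
T = (2010 / (2 × 5.67×10⁻⁸))^(1/4) = (1.77×10^10)^(1/4).
T = 365 K.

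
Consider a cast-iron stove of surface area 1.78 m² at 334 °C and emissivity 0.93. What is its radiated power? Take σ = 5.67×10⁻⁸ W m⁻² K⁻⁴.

334 °C = 607 K.
P = εσAT⁴ = 0.93 × 5.67×10⁻⁸ × 1.78 × (607)⁴ = 0.93 × 5.67×10⁻⁸ × 1.78 × 1.36×10^11.
P = 12700 W.

P ≈ 12700 W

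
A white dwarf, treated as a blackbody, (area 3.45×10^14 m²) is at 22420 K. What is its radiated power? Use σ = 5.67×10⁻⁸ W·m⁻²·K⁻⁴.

P = σAT⁴ = 5.67×10⁻⁸ × 3.45×10^14 × (22420)⁴ = 5.67×10⁻⁸ × 3.45×10^14 × 2.53×10^17.
P = 4.94×10^24 W.

P ≈ 4.94×10^24 W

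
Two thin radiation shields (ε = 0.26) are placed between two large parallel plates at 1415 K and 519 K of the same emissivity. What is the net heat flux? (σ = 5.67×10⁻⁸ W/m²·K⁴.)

q ≈ 11100 W/m²

Each of the 3 gaps contributes resistance (2/ε − 1) = 2/0.26 − 1 = 6.692; total = 20.08.
q = σ(T₁⁴ − T₂⁴) / 20.08 = 5.67×10⁻⁸ × 3.94×10^12 / 20.08 = 11100 W/m².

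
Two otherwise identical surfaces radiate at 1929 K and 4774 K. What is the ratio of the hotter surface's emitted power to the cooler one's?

ratio ≈ 37.5

P ∝ T⁴, so the ratio is (4774/1929)⁴ = (2.475)⁴ = 37.5.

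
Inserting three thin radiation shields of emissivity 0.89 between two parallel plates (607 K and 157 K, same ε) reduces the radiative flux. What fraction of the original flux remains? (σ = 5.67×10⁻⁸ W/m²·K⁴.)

ratio ≈ 0.250

With N identical shields there are N+1 = 4 gaps in series, each with the same radiative resistance, so the flux falls to 1/(N+1) of its unshielded value.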